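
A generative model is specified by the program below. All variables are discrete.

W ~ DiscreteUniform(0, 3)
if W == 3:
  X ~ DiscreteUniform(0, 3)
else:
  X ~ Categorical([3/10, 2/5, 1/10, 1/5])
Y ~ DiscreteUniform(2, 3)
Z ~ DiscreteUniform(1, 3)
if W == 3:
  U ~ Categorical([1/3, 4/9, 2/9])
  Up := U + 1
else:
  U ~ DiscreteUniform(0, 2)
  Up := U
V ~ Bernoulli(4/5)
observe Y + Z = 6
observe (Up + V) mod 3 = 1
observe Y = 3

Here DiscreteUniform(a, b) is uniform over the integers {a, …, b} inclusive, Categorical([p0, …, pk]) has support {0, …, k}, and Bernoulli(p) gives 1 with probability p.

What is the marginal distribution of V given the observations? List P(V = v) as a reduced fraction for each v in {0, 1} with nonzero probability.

Enumerate traces; 32 have nonzero weight after conditioning:
  (W=0, X=0, Y=3, Z=3, U=0, V=1) weight 1/300
  (W=0, X=0, Y=3, Z=3, U=1, V=0) weight 1/1200
  (W=0, X=1, Y=3, Z=3, U=0, V=1) weight 1/225
  (W=0, X=1, Y=3, Z=3, U=1, V=0) weight 1/900
  (W=0, X=2, Y=3, Z=3, U=0, V=1) weight 1/900
  (W=0, X=2, Y=3, Z=3, U=1, V=0) weight 1/3600
  (W=0, X=3, Y=3, Z=3, U=0, V=1) weight 1/450
  (W=0, X=3, Y=3, Z=3, U=1, V=0) weight 1/1800
  … 24 more
Group by V:
  weight(V=0) = 1/90
  weight(V=1) = 11/270
Total weight = 1/90 + 11/270 = 7/135
P(V=0 | obs) = 1/90 / 7/135 = 3/14
P(V=1 | obs) = 11/270 / 7/135 = 11/14

P(V=0) = 3/14, P(V=1) = 11/14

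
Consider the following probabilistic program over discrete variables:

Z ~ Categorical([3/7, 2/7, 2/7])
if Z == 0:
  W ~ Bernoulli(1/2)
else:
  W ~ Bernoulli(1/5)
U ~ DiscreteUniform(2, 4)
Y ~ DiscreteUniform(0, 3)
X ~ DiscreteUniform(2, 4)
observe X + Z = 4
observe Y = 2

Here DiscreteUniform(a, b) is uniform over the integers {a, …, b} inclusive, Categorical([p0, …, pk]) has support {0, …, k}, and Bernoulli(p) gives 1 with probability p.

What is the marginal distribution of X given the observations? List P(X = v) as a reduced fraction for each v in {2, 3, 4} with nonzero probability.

Enumerate traces; 18 have nonzero weight after conditioning:
  (Z=0, W=0, U=2, Y=2, X=4) weight 1/168
  (Z=0, W=0, U=3, Y=2, X=4) weight 1/168
  (Z=0, W=0, U=4, Y=2, X=4) weight 1/168
  (Z=0, W=1, U=2, Y=2, X=4) weight 1/168
  (Z=0, W=1, U=3, Y=2, X=4) weight 1/168
  (Z=0, W=1, U=4, Y=2, X=4) weight 1/168
  (Z=1, W=0, U=2, Y=2, X=3) weight 2/315
  (Z=1, W=0, U=3, Y=2, X=3) weight 2/315
  (Z=2, W=0, U=2, Y=2, X=2) weight 2/315
  … 9 more
Group by X:
  weight(X=2) = 1/42
  weight(X=3) = 1/42
  weight(X=4) = 1/28
Total weight = 1/42 + 1/42 + 1/28 = 1/12
P(X=2 | obs) = 1/42 / 1/12 = 2/7
P(X=3 | obs) = 1/42 / 1/12 = 2/7
P(X=4 | obs) = 1/28 / 1/12 = 3/7

P(X=2) = 2/7, P(X=3) = 2/7, P(X=4) = 3/7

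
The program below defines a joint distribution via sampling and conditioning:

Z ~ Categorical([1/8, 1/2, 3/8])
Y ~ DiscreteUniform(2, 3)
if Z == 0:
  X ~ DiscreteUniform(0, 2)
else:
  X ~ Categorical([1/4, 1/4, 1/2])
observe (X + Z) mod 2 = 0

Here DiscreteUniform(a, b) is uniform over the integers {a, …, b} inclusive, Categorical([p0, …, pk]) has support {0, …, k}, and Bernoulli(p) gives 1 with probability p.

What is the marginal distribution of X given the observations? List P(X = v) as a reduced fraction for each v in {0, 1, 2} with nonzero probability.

P(X=0) = 13/47, P(X=1) = 12/47, P(X=2) = 22/47

Enumerate traces; 10 have nonzero weight after conditioning:
  (Z=0, Y=2, X=0) weight 1/48
  (Z=0, Y=2, X=2) weight 1/48
  (Z=0, Y=3, X=0) weight 1/48
  (Z=0, Y=3, X=2) weight 1/48
  (Z=1, Y=2, X=1) weight 1/16
  (Z=1, Y=3, X=1) weight 1/16
  (Z=2, Y=2, X=0) weight 3/64
  (Z=2, Y=2, X=2) weight 3/32
  … 2 more
Group by X:
  weight(X=0) = 13/96
  weight(X=1) = 1/8
  weight(X=2) = 11/48
Total weight = 13/96 + 1/8 + 11/48 = 47/96
P(X=0 | obs) = 13/96 / 47/96 = 13/47
P(X=1 | obs) = 1/8 / 47/96 = 12/47
P(X=2 | obs) = 11/48 / 47/96 = 22/47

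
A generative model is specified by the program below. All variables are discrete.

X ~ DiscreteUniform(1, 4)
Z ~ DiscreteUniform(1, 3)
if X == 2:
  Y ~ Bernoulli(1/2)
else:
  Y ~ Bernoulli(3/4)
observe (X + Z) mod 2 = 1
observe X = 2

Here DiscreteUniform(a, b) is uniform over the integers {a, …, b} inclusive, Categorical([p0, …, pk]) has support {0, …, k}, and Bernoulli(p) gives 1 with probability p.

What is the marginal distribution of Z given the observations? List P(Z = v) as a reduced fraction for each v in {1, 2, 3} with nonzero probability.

Enumerate traces; 4 have nonzero weight after conditioning:
  (X=2, Z=1, Y=0) weight 1/24
  (X=2, Z=1, Y=1) weight 1/24
  (X=2, Z=3, Y=0) weight 1/24
  (X=2, Z=3, Y=1) weight 1/24
Group by Z:
  weight(Z=1) = 1/12
  weight(Z=3) = 1/12
Total weight = 1/12 + 1/12 = 1/6
P(Z=1 | obs) = 1/12 / 1/6 = 1/2
P(Z=3 | obs) = 1/12 / 1/6 = 1/2

P(Z=1) = 1/2, P(Z=3) = 1/2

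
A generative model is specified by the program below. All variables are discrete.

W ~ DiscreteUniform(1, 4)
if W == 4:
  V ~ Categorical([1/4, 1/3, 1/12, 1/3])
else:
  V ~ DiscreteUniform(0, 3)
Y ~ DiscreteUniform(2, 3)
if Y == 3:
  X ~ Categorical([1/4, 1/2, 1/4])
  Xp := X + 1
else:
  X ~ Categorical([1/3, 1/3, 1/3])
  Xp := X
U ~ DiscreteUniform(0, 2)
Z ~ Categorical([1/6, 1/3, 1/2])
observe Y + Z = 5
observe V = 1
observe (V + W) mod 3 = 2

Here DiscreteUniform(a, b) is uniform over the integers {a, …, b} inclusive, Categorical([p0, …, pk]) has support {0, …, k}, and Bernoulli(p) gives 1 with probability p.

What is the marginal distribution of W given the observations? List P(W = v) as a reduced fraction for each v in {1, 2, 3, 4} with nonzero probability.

P(W=1) = 3/7, P(W=4) = 4/7

Enumerate traces; 18 have nonzero weight after conditioning:
  (W=1, V=1, Y=3, X=0, U=0, Z=2) weight 1/768
  (W=1, V=1, Y=3, X=0, U=1, Z=2) weight 1/768
  (W=1, V=1, Y=3, X=0, U=2, Z=2) weight 1/768
  (W=1, V=1, Y=3, X=1, U=0, Z=2) weight 1/384
  (W=1, V=1, Y=3, X=1, U=1, Z=2) weight 1/384
  (W=1, V=1, Y=3, X=1, U=2, Z=2) weight 1/384
  (W=1, V=1, Y=3, X=2, U=0, Z=2) weight 1/768
  (W=1, V=1, Y=3, X=2, U=1, Z=2) weight 1/768
  (W=4, V=1, Y=3, X=0, U=0, Z=2) weight 1/576
  … 9 more
Group by W:
  weight(W=1) = 1/64
  weight(W=4) = 1/48
Total weight = 1/64 + 1/48 = 7/192
P(W=1 | obs) = 1/64 / 7/192 = 3/7
P(W=4 | obs) = 1/48 / 7/192 = 4/7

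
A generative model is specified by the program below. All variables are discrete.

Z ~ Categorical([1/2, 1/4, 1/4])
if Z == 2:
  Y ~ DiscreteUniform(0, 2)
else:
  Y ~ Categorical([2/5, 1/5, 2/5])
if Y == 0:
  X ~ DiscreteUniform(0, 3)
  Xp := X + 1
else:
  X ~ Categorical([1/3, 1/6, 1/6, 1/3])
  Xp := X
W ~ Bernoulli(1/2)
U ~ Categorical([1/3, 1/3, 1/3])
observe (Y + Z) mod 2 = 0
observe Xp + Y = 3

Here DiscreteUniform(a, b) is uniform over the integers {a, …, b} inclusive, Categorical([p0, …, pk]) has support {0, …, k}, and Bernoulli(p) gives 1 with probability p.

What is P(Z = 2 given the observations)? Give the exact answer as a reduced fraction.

P(Z = 2 | obs) = 25/91

Enumerate traces; 30 have nonzero weight after conditioning:
  (Z=0, Y=0, X=2, W=0, U=0) weight 1/120
  (Z=0, Y=0, X=2, W=0, U=1) weight 1/120
  (Z=0, Y=0, X=2, W=0, U=2) weight 1/120
  (Z=0, Y=0, X=2, W=1, U=0) weight 1/120
  (Z=0, Y=0, X=2, W=1, U=1) weight 1/120
  (Z=0, Y=0, X=2, W=1, U=2) weight 1/120
  (Z=0, Y=2, X=1, W=0, U=0) weight 1/180
  (Z=0, Y=2, X=1, W=0, U=1) weight 1/180
  (Z=1, Y=1, X=2, W=0, U=0) weight 1/720
  (Z=2, Y=0, X=2, W=0, U=0) weight 1/288
  … 20 more
Group by Z:
  weight(Z=0) = 1/12
  weight(Z=1) = 1/120
  weight(Z=2) = 5/144
Total weight = 1/12 + 1/120 + 5/144 = 91/720
P(Z=0 | obs) = 1/12 / 91/720 = 60/91
P(Z=1 | obs) = 1/120 / 91/720 = 6/91
P(Z=2 | obs) = 5/144 / 91/720 = 25/91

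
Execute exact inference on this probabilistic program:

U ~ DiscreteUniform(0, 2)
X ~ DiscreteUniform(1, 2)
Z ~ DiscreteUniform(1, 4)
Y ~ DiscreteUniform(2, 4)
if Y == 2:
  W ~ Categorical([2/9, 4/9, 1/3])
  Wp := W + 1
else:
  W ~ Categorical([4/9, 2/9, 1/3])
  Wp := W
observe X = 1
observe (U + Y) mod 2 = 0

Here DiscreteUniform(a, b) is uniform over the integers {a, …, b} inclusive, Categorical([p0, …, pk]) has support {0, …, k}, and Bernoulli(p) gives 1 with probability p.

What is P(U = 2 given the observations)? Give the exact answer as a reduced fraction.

Enumerate traces; 60 have nonzero weight after conditioning:
  (U=0, X=1, Z=1, Y=2, W=0) weight 1/324
  (U=0, X=1, Z=1, Y=2, W=1) weight 1/162
  (U=0, X=1, Z=1, Y=2, W=2) weight 1/216
  (U=0, X=1, Z=1, Y=4, W=0) weight 1/162
  (U=0, X=1, Z=1, Y=4, W=1) weight 1/324
  (U=0, X=1, Z=1, Y=4, W=2) weight 1/216
  (U=0, X=1, Z=2, Y=2, W=0) weight 1/324
  (U=0, X=1, Z=2, Y=2, W=1) weight 1/162
  (U=1, X=1, Z=1, Y=3, W=0) weight 1/162
  (U=2, X=1, Z=1, Y=2, W=0) weight 1/324
  … 50 more
Group by U:
  weight(U=0) = 1/9
  weight(U=1) = 1/18
  weight(U=2) = 1/9
Total weight = 1/9 + 1/18 + 1/9 = 5/18
P(U=0 | obs) = 1/9 / 5/18 = 2/5
P(U=1 | obs) = 1/18 / 5/18 = 1/5
P(U=2 | obs) = 1/9 / 5/18 = 2/5

P(U = 2 | obs) = 2/5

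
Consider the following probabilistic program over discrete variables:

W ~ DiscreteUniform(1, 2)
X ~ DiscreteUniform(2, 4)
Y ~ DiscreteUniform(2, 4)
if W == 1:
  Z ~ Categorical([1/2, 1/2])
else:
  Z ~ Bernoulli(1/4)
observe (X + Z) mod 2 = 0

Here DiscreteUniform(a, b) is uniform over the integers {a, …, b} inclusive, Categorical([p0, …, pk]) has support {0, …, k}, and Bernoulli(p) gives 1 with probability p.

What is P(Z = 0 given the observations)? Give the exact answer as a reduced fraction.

Enumerate traces; 18 have nonzero weight after conditioning:
  (W=1, X=2, Y=2, Z=0) weight 1/36
  (W=1, X=2, Y=3, Z=0) weight 1/36
  (W=1, X=2, Y=4, Z=0) weight 1/36
  (W=1, X=3, Y=2, Z=1) weight 1/36
  (W=1, X=3, Y=3, Z=1) weight 1/36
  (W=1, X=3, Y=4, Z=1) weight 1/36
  (W=1, X=4, Y=2, Z=0) weight 1/36
  (W=1, X=4, Y=3, Z=0) weight 1/36
  … 10 more
Group by Z:
  weight(Z=0) = 5/12
  weight(Z=1) = 1/8
Total weight = 5/12 + 1/8 = 13/24
P(Z=0 | obs) = 5/12 / 13/24 = 10/13
P(Z=1 | obs) = 1/8 / 13/24 = 3/13

P(Z = 0 | obs) = 10/13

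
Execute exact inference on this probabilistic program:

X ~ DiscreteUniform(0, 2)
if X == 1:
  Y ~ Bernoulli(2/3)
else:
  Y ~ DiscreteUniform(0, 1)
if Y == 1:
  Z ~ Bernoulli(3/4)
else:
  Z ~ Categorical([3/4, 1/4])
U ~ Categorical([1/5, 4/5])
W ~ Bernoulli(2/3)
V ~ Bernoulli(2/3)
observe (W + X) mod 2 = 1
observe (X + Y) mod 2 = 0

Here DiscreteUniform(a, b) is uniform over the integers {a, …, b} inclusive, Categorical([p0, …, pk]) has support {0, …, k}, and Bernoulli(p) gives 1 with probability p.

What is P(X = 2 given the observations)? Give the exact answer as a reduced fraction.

Enumerate traces; 24 have nonzero weight after conditioning:
  (X=0, Y=0, Z=0, U=0, W=1, V=0) weight 1/180
  (X=0, Y=0, Z=0, U=0, W=1, V=1) weight 1/90
  (X=0, Y=0, Z=0, U=1, W=1, V=0) weight 1/45
  (X=0, Y=0, Z=0, U=1, W=1, V=1) weight 2/45
  (X=0, Y=0, Z=1, U=0, W=1, V=0) weight 1/540
  (X=0, Y=0, Z=1, U=0, W=1, V=1) weight 1/270
  (X=0, Y=0, Z=1, U=1, W=1, V=0) weight 1/135
  (X=0, Y=0, Z=1, U=1, W=1, V=1) weight 2/135
  (X=1, Y=1, Z=0, U=0, W=0, V=0) weight 1/810
  (X=2, Y=0, Z=0, U=0, W=1, V=0) weight 1/180
  … 14 more
Group by X:
  weight(X=0) = 1/9
  weight(X=1) = 2/27
  weight(X=2) = 1/9
Total weight = 1/9 + 2/27 + 1/9 = 8/27
P(X=0 | obs) = 1/9 / 8/27 = 3/8
P(X=1 | obs) = 2/27 / 8/27 = 1/4
P(X=2 | obs) = 1/9 / 8/27 = 3/8

P(X = 2 | obs) = 3/8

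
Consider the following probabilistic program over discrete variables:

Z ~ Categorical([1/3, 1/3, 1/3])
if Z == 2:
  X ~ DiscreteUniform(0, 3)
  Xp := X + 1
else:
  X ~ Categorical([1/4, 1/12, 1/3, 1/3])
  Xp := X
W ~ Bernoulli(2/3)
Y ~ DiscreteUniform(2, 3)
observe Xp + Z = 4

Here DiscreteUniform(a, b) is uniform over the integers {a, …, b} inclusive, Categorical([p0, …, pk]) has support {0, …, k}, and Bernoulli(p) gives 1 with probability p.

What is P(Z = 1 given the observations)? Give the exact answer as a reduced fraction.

P(Z = 1 | obs) = 4/7

Enumerate traces; 8 have nonzero weight after conditioning:
  (Z=1, X=3, W=0, Y=2) weight 1/54
  (Z=1, X=3, W=0, Y=3) weight 1/54
  (Z=1, X=3, W=1, Y=2) weight 1/27
  (Z=1, X=3, W=1, Y=3) weight 1/27
  (Z=2, X=1, W=0, Y=2) weight 1/72
  (Z=2, X=1, W=0, Y=3) weight 1/72
  (Z=2, X=1, W=1, Y=2) weight 1/36
  (Z=2, X=1, W=1, Y=3) weight 1/36
Group by Z:
  weight(Z=1) = 1/9
  weight(Z=2) = 1/12
Total weight = 1/9 + 1/12 = 7/36
P(Z=1 | obs) = 1/9 / 7/36 = 4/7
P(Z=2 | obs) = 1/12 / 7/36 = 3/7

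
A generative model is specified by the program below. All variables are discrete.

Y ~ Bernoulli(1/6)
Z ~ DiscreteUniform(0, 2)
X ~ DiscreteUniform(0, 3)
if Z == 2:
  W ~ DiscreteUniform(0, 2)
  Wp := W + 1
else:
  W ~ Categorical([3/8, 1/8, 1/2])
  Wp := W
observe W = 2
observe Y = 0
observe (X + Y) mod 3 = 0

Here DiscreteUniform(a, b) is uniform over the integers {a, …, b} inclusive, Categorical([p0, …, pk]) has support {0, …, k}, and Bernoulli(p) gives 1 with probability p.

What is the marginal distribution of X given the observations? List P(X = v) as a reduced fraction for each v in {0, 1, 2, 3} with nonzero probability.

P(X=0) = 1/2, P(X=3) = 1/2

Enumerate traces; 6 have nonzero weight after conditioning:
  (Y=0, Z=0, X=0, W=2) weight 5/144
  (Y=0, Z=0, X=3, W=2) weight 5/144
  (Y=0, Z=1, X=0, W=2) weight 5/144
  (Y=0, Z=1, X=3, W=2) weight 5/144
  (Y=0, Z=2, X=0, W=2) weight 5/216
  (Y=0, Z=2, X=3, W=2) weight 5/216
Group by X:
  weight(X=0) = 5/54
  weight(X=3) = 5/54
Total weight = 5/54 + 5/54 = 5/27
P(X=0 | obs) = 5/54 / 5/27 = 1/2
P(X=3 | obs) = 5/54 / 5/27 = 1/2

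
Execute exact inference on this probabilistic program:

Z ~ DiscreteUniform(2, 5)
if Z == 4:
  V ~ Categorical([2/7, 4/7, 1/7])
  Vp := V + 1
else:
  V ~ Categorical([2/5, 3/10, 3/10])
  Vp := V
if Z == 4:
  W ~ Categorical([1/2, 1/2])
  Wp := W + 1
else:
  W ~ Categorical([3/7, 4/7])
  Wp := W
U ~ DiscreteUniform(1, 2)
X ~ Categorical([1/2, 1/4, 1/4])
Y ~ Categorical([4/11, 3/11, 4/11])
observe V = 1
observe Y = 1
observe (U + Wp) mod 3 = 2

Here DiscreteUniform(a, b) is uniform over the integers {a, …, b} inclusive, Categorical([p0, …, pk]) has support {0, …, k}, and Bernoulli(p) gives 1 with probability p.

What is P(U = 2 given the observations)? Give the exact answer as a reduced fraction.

Enumerate traces; 21 have nonzero weight after conditioning:
  (Z=2, V=1, W=0, U=2, X=0, Y=1) weight 27/12320
  (Z=2, V=1, W=0, U=2, X=1, Y=1) weight 27/24640
  (Z=2, V=1, W=0, U=2, X=2, Y=1) weight 27/24640
  (Z=2, V=1, W=1, U=1, X=0, Y=1) weight 9/3080
  (Z=2, V=1, W=1, U=1, X=1, Y=1) weight 9/6160
  (Z=2, V=1, W=1, U=1, X=2, Y=1) weight 9/6160
  (Z=3, V=1, W=0, U=2, X=0, Y=1) weight 27/12320
  (Z=3, V=1, W=0, U=2, X=1, Y=1) weight 27/24640
  … 13 more
Group by U:
  weight(U=1) = 3/110
  weight(U=2) = 81/6160
Total weight = 3/110 + 81/6160 = 249/6160
P(U=1 | obs) = 3/110 / 249/6160 = 56/83
P(U=2 | obs) = 81/6160 / 249/6160 = 27/83

P(U = 2 | obs) = 27/83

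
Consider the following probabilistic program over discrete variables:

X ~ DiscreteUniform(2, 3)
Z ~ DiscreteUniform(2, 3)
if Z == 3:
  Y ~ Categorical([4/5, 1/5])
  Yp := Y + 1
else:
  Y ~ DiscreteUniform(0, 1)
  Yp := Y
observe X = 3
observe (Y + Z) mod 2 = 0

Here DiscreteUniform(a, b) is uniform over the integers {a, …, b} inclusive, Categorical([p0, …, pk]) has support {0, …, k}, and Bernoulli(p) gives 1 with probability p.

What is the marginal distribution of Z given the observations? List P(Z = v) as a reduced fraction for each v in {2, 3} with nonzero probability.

P(Z=2) = 5/7, P(Z=3) = 2/7

Enumerate traces; 2 have nonzero weight after conditioning:
  (X=3, Z=2, Y=0) weight 1/8
  (X=3, Z=3, Y=1) weight 1/20
Group by Z:
  weight(Z=2) = 1/8
  weight(Z=3) = 1/20
Total weight = 1/8 + 1/20 = 7/40
P(Z=2 | obs) = 1/8 / 7/40 = 5/7
P(Z=3 | obs) = 1/20 / 7/40 = 2/7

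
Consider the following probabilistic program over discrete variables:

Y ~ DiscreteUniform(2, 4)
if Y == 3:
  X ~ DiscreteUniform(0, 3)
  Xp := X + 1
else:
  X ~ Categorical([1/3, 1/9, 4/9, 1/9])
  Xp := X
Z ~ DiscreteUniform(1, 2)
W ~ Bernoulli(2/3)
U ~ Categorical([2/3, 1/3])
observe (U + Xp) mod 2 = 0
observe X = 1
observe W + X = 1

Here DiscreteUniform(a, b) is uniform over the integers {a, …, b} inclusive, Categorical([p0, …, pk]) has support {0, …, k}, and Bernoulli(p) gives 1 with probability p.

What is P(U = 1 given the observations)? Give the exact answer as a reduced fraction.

Enumerate traces; 6 have nonzero weight after conditioning:
  (Y=2, X=1, Z=1, W=0, U=1) weight 1/486
  (Y=2, X=1, Z=2, W=0, U=1) weight 1/486
  (Y=3, X=1, Z=1, W=0, U=0) weight 1/108
  (Y=3, X=1, Z=2, W=0, U=0) weight 1/108
  (Y=4, X=1, Z=1, W=0, U=1) weight 1/486
  (Y=4, X=1, Z=2, W=0, U=1) weight 1/486
Group by U:
  weight(U=0) = 1/54
  weight(U=1) = 2/243
Total weight = 1/54 + 2/243 = 13/486
P(U=0 | obs) = 1/54 / 13/486 = 9/13
P(U=1 | obs) = 2/243 / 13/486 = 4/13

P(U = 1 | obs) = 4/13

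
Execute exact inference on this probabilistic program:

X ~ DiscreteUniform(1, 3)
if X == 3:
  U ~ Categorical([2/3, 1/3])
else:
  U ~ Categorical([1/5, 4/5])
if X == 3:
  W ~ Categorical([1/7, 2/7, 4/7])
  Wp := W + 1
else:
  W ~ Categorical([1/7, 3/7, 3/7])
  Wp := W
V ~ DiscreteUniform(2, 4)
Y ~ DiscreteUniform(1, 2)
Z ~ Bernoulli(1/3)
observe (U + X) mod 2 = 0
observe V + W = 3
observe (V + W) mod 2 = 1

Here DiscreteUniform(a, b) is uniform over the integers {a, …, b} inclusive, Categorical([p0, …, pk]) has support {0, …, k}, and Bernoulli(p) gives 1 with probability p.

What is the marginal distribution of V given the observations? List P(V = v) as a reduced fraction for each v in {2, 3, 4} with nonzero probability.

Enumerate traces; 24 have nonzero weight after conditioning:
  (X=1, U=1, W=0, V=3, Y=1, Z=0) weight 4/945
  (X=1, U=1, W=0, V=3, Y=1, Z=1) weight 2/945
  (X=1, U=1, W=0, V=3, Y=2, Z=0) weight 4/945
  (X=1, U=1, W=0, V=3, Y=2, Z=1) weight 2/945
  (X=1, U=1, W=1, V=2, Y=1, Z=0) weight 4/315
  (X=1, U=1, W=1, V=2, Y=1, Z=1) weight 2/315
  (X=1, U=1, W=1, V=2, Y=2, Z=0) weight 4/315
  (X=1, U=1, W=1, V=2, Y=2, Z=1) weight 2/315
  … 16 more
Group by V:
  weight(V=2) = 11/189
  weight(V=3) = 4/189
Total weight = 11/189 + 4/189 = 5/63
P(V=2 | obs) = 11/189 / 5/63 = 11/15
P(V=3 | obs) = 4/189 / 5/63 = 4/15

P(V=2) = 11/15, P(V=3) = 4/15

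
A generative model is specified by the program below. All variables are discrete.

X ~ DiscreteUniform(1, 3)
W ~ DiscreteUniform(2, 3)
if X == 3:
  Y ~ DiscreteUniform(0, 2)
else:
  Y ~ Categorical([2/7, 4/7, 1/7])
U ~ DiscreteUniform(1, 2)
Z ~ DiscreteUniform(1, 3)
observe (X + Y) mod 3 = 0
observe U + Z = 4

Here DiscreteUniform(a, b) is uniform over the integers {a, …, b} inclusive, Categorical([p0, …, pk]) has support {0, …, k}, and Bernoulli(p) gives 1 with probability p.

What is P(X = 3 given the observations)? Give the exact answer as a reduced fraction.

Enumerate traces; 12 have nonzero weight after conditioning:
  (X=1, W=2, Y=2, U=1, Z=3) weight 1/252
  (X=1, W=2, Y=2, U=2, Z=2) weight 1/252
  (X=1, W=3, Y=2, U=1, Z=3) weight 1/252
  (X=1, W=3, Y=2, U=2, Z=2) weight 1/252
  (X=2, W=2, Y=1, U=1, Z=3) weight 1/63
  (X=2, W=2, Y=1, U=2, Z=2) weight 1/63
  (X=2, W=3, Y=1, U=1, Z=3) weight 1/63
  (X=2, W=3, Y=1, U=2, Z=2) weight 1/63
  (X=3, W=2, Y=0, U=1, Z=3) weight 1/108
  … 3 more
Group by X:
  weight(X=1) = 1/63
  weight(X=2) = 4/63
  weight(X=3) = 1/27
Total weight = 1/63 + 4/63 + 1/27 = 22/189
P(X=1 | obs) = 1/63 / 22/189 = 3/22
P(X=2 | obs) = 4/63 / 22/189 = 6/11
P(X=3 | obs) = 1/27 / 22/189 = 7/22

P(X = 3 | obs) = 7/22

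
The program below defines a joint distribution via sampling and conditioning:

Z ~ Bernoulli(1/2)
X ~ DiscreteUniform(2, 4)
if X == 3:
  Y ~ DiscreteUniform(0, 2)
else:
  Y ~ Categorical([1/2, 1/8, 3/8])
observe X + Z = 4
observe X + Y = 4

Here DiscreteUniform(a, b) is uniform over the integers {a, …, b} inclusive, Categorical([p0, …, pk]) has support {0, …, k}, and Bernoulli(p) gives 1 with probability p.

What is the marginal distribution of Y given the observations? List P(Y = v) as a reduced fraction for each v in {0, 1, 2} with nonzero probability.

P(Y=0) = 3/5, P(Y=1) = 2/5

Enumerate traces; 2 have nonzero weight after conditioning:
  (Z=0, X=4, Y=0) weight 1/12
  (Z=1, X=3, Y=1) weight 1/18
Group by Y:
  weight(Y=0) = 1/12
  weight(Y=1) = 1/18
Total weight = 1/12 + 1/18 = 5/36
P(Y=0 | obs) = 1/12 / 5/36 = 3/5
P(Y=1 | obs) = 1/18 / 5/36 = 2/5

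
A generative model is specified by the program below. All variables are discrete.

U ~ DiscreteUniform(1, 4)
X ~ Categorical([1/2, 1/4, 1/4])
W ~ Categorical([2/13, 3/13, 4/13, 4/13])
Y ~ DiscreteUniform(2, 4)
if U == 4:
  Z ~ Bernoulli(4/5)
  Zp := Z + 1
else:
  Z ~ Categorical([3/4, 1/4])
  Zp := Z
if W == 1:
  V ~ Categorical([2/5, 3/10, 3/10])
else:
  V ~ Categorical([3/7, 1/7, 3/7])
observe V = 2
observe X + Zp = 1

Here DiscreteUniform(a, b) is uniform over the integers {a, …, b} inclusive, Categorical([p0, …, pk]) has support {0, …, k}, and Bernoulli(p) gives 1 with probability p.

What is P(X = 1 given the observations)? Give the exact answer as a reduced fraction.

P(X = 1 | obs) = 45/83

Enumerate traces; 84 have nonzero weight after conditioning:
  (U=1, X=0, W=0, Y=2, Z=1, V=2) weight 1/1456
  (U=1, X=0, W=0, Y=3, Z=1, V=2) weight 1/1456
  (U=1, X=0, W=0, Y=4, Z=1, V=2) weight 1/1456
  (U=1, X=0, W=1, Y=2, Z=1, V=2) weight 3/4160
  (U=1, X=0, W=1, Y=3, Z=1, V=2) weight 3/4160
  (U=1, X=0, W=1, Y=4, Z=1, V=2) weight 3/4160
  (U=1, X=0, W=2, Y=2, Z=1, V=2) weight 1/728
  (U=1, X=0, W=2, Y=3, Z=1, V=2) weight 1/728
  (U=1, X=1, W=0, Y=2, Z=0, V=2) weight 3/2912
  … 75 more
Group by X:
  weight(X=0) = 6897/145600
  weight(X=1) = 3267/58240
Total weight = 6897/145600 + 3267/58240 = 30129/291200
P(X=0 | obs) = 6897/145600 / 30129/291200 = 38/83
P(X=1 | obs) = 3267/58240 / 30129/291200 = 45/83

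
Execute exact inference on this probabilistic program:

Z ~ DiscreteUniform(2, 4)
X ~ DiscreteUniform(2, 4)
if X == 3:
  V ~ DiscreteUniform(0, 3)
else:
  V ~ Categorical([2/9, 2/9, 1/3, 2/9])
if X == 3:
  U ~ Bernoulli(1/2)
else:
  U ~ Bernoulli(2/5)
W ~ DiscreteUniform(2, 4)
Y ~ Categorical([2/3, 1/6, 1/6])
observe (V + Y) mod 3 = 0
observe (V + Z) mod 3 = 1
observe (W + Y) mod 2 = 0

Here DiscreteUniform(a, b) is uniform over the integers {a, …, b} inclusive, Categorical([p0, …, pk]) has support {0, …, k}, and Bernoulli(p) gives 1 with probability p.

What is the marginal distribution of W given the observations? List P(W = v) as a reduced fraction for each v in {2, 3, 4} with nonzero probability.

P(W=2) = 75/161, P(W=3) = 11/161, P(W=4) = 75/161

Enumerate traces; 42 have nonzero weight after conditioning:
  (Z=2, X=2, V=2, U=0, W=3, Y=1) weight 1/810
  (Z=2, X=2, V=2, U=1, W=3, Y=1) weight 1/1215
  (Z=2, X=3, V=2, U=0, W=3, Y=1) weight 1/1296
  (Z=2, X=3, V=2, U=1, W=3, Y=1) weight 1/1296
  (Z=2, X=4, V=2, U=0, W=3, Y=1) weight 1/810
  (Z=2, X=4, V=2, U=1, W=3, Y=1) weight 1/1215
  (Z=3, X=2, V=1, U=0, W=2, Y=2) weight 1/1215
  (Z=3, X=2, V=1, U=0, W=4, Y=2) weight 1/1215
  … 34 more
Group by W:
  weight(W=2) = 25/648
  weight(W=3) = 11/1944
  weight(W=4) = 25/648
Total weight = 25/648 + 11/1944 + 25/648 = 161/1944
P(W=2 | obs) = 25/648 / 161/1944 = 75/161
P(W=3 | obs) = 11/1944 / 161/1944 = 11/161
P(W=4 | obs) = 25/648 / 161/1944 = 75/161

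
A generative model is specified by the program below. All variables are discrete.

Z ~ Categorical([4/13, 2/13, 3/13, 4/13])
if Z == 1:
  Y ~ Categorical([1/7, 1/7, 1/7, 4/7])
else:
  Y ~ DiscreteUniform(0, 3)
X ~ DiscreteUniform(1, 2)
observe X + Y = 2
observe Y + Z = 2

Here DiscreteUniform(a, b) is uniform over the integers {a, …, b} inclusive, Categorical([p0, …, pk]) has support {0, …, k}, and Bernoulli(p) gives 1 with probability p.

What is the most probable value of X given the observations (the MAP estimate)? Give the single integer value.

Enumerate traces; 2 have nonzero weight after conditioning:
  (Z=1, Y=1, X=1) weight 1/91
  (Z=2, Y=0, X=2) weight 3/104
Group by X:
  weight(X=1) = 1/91
  weight(X=2) = 3/104
Total weight = 1/91 + 3/104 = 29/728
P(X=1 | obs) = 1/91 / 29/728 = 8/29
P(X=2 | obs) = 3/104 / 29/728 = 21/29
argmax = 2

argmax_v P(X = v | obs) = 2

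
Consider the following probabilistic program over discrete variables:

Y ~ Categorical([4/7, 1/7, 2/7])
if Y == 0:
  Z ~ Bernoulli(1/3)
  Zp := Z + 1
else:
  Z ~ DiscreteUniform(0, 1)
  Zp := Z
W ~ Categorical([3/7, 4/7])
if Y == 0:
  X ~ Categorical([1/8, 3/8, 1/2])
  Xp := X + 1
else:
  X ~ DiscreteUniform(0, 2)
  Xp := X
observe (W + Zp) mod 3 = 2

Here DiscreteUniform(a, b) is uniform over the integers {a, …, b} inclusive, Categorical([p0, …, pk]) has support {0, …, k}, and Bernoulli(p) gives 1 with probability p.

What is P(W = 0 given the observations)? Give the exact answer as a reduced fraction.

P(W = 0 | obs) = 6/31

Enumerate traces; 12 have nonzero weight after conditioning:
  (Y=0, Z=0, W=1, X=0) weight 4/147
  (Y=0, Z=0, W=1, X=1) weight 4/49
  (Y=0, Z=0, W=1, X=2) weight 16/147
  (Y=0, Z=1, W=0, X=0) weight 1/98
  (Y=0, Z=1, W=0, X=1) weight 3/98
  (Y=0, Z=1, W=0, X=2) weight 2/49
  (Y=1, Z=1, W=1, X=0) weight 2/147
  (Y=1, Z=1, W=1, X=1) weight 2/147
  … 4 more
Group by W:
  weight(W=0) = 4/49
  weight(W=1) = 50/147
Total weight = 4/49 + 50/147 = 62/147
P(W=0 | obs) = 4/49 / 62/147 = 6/31
P(W=1 | obs) = 50/147 / 62/147 = 25/31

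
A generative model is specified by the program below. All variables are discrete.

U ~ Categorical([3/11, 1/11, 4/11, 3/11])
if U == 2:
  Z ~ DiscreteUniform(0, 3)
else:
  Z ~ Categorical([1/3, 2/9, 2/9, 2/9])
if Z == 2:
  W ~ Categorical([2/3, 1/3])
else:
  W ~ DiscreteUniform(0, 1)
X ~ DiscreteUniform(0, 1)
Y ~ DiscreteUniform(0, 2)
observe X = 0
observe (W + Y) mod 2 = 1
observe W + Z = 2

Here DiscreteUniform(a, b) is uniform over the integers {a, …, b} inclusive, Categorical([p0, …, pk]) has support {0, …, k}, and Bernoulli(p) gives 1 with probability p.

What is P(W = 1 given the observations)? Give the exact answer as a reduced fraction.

Enumerate traces; 12 have nonzero weight after conditioning:
  (U=0, Z=1, W=1, X=0, Y=0) weight 1/198
  (U=0, Z=1, W=1, X=0, Y=2) weight 1/198
  (U=0, Z=2, W=0, X=0, Y=1) weight 2/297
  (U=1, Z=1, W=1, X=0, Y=0) weight 1/594
  (U=1, Z=1, W=1, X=0, Y=2) weight 1/594
  (U=1, Z=2, W=0, X=0, Y=1) weight 2/891
  (U=2, Z=1, W=1, X=0, Y=0) weight 1/132
  (U=2, Z=1, W=1, X=0, Y=2) weight 1/132
  … 4 more
Group by W:
  weight(W=0) = 23/891
  weight(W=1) = 23/594
Total weight = 23/891 + 23/594 = 115/1782
P(W=0 | obs) = 23/891 / 115/1782 = 2/5
P(W=1 | obs) = 23/594 / 115/1782 = 3/5

P(W = 1 | obs) = 3/5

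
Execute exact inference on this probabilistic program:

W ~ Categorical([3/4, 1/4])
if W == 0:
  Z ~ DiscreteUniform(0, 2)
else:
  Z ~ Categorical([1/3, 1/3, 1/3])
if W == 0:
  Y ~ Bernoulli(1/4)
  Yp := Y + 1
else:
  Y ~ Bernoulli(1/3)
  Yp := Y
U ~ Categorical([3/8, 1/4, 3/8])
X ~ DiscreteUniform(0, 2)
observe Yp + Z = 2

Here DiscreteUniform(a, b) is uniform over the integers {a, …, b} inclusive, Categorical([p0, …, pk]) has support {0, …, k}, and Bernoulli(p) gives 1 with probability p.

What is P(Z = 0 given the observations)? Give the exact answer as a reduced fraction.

P(Z = 0 | obs) = 3/16

Enumerate traces; 36 have nonzero weight after conditioning:
  (W=0, Z=0, Y=1, U=0, X=0) weight 1/128
  (W=0, Z=0, Y=1, U=0, X=1) weight 1/128
  (W=0, Z=0, Y=1, U=0, X=2) weight 1/128
  (W=0, Z=0, Y=1, U=1, X=0) weight 1/192
  (W=0, Z=0, Y=1, U=1, X=1) weight 1/192
  (W=0, Z=0, Y=1, U=1, X=2) weight 1/192
  (W=0, Z=0, Y=1, U=2, X=0) weight 1/128
  (W=0, Z=0, Y=1, U=2, X=1) weight 1/128
  (W=0, Z=1, Y=0, U=0, X=0) weight 3/128
  (W=1, Z=2, Y=0, U=0, X=0) weight 1/144
  … 26 more
Group by Z:
  weight(Z=0) = 1/16
  weight(Z=1) = 31/144
  weight(Z=2) = 1/18
Total weight = 1/16 + 31/144 + 1/18 = 1/3
P(Z=0 | obs) = 1/16 / 1/3 = 3/16
P(Z=1 | obs) = 31/144 / 1/3 = 31/48
P(Z=2 | obs) = 1/18 / 1/3 = 1/6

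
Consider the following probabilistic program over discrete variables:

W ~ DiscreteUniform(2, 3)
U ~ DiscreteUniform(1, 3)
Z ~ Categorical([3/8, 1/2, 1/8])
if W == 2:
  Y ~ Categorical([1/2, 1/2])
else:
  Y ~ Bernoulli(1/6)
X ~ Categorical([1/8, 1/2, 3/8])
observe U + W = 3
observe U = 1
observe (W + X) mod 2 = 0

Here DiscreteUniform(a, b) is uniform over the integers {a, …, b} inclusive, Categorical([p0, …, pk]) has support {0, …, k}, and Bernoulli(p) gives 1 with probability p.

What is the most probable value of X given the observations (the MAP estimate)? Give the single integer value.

argmax_v P(X = v | obs) = 2

Enumerate traces; 12 have nonzero weight after conditioning:
  (W=2, U=1, Z=0, Y=0, X=0) weight 1/256
  (W=2, U=1, Z=0, Y=0, X=2) weight 3/256
  (W=2, U=1, Z=0, Y=1, X=0) weight 1/256
  (W=2, U=1, Z=0, Y=1, X=2) weight 3/256
  (W=2, U=1, Z=1, Y=0, X=0) weight 1/192
  (W=2, U=1, Z=1, Y=0, X=2) weight 1/64
  (W=2, U=1, Z=1, Y=1, X=0) weight 1/192
  (W=2, U=1, Z=1, Y=1, X=2) weight 1/64
  … 4 more
Group by X:
  weight(X=0) = 1/48
  weight(X=2) = 1/16
Total weight = 1/48 + 1/16 = 1/12
P(X=0 | obs) = 1/48 / 1/12 = 1/4
P(X=2 | obs) = 1/16 / 1/12 = 3/4
argmax = 2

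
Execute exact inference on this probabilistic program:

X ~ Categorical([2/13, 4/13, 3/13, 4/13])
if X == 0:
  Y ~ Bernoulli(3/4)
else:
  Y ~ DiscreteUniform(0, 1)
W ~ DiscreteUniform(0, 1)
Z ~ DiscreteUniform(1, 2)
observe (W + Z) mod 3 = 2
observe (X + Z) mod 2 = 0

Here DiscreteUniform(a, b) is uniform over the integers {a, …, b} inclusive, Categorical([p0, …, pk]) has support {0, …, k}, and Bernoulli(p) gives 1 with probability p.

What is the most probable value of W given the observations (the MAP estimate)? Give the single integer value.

argmax_v P(W = v | obs) = 1

Enumerate traces; 8 have nonzero weight after conditioning:
  (X=0, Y=0, W=0, Z=2) weight 1/104
  (X=0, Y=1, W=0, Z=2) weight 3/104
  (X=1, Y=0, W=1, Z=1) weight 1/26
  (X=1, Y=1, W=1, Z=1) weight 1/26
  (X=2, Y=0, W=0, Z=2) weight 3/104
  (X=2, Y=1, W=0, Z=2) weight 3/104
  (X=3, Y=0, W=1, Z=1) weight 1/26
  (X=3, Y=1, W=1, Z=1) weight 1/26
Group by W:
  weight(W=0) = 5/52
  weight(W=1) = 2/13
Total weight = 5/52 + 2/13 = 1/4
P(W=0 | obs) = 5/52 / 1/4 = 5/13
P(W=1 | obs) = 2/13 / 1/4 = 8/13
argmax = 1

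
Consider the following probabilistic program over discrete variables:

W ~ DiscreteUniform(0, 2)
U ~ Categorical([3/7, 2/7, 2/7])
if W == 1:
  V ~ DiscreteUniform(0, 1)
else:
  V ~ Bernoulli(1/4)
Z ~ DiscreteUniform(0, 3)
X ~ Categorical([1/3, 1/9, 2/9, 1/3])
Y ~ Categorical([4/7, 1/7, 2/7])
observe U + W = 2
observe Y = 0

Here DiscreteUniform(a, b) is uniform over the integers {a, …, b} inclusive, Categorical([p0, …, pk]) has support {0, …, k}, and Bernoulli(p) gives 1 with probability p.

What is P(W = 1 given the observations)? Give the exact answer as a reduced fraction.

P(W = 1 | obs) = 2/7

Enumerate traces; 96 have nonzero weight after conditioning:
  (W=0, U=2, V=0, Z=0, X=0, Y=0) weight 1/294
  (W=0, U=2, V=0, Z=0, X=1, Y=0) weight 1/882
  (W=0, U=2, V=0, Z=0, X=2, Y=0) weight 1/441
  (W=0, U=2, V=0, Z=0, X=3, Y=0) weight 1/294
  (W=0, U=2, V=0, Z=1, X=0, Y=0) weight 1/294
  (W=0, U=2, V=0, Z=1, X=1, Y=0) weight 1/882
  (W=0, U=2, V=0, Z=1, X=2, Y=0) weight 1/441
  (W=0, U=2, V=0, Z=1, X=3, Y=0) weight 1/294
  (W=1, U=1, V=0, Z=0, X=0, Y=0) weight 1/441
  (W=2, U=0, V=0, Z=0, X=0, Y=0) weight 1/196
  … 86 more
Group by W:
  weight(W=0) = 8/147
  weight(W=1) = 8/147
  weight(W=2) = 4/49
Total weight = 8/147 + 8/147 + 4/49 = 4/21
P(W=0 | obs) = 8/147 / 4/21 = 2/7
P(W=1 | obs) = 8/147 / 4/21 = 2/7
P(W=2 | obs) = 4/49 / 4/21 = 3/7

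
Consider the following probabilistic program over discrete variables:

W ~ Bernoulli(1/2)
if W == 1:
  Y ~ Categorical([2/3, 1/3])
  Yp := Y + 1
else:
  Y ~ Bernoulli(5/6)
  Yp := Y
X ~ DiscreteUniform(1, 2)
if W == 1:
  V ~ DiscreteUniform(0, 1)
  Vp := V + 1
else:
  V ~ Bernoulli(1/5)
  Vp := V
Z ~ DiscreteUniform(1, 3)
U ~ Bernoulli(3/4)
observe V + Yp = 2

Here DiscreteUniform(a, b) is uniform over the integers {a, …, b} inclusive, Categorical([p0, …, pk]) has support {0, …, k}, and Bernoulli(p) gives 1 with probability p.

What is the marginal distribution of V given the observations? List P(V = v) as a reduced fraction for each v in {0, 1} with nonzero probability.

P(V=0) = 1/4, P(V=1) = 3/4

Enumerate traces; 36 have nonzero weight after conditioning:
  (W=0, Y=1, X=1, V=1, Z=1, U=0) weight 1/288
  (W=0, Y=1, X=1, V=1, Z=1, U=1) weight 1/96
  (W=0, Y=1, X=1, V=1, Z=2, U=0) weight 1/288
  (W=0, Y=1, X=1, V=1, Z=2, U=1) weight 1/96
  (W=0, Y=1, X=1, V=1, Z=3, U=0) weight 1/288
  (W=0, Y=1, X=1, V=1, Z=3, U=1) weight 1/96
  (W=0, Y=1, X=2, V=1, Z=1, U=0) weight 1/288
  (W=0, Y=1, X=2, V=1, Z=1, U=1) weight 1/96
  (W=1, Y=1, X=1, V=0, Z=1, U=0) weight 1/288
  … 27 more
Group by V:
  weight(V=0) = 1/12
  weight(V=1) = 1/4
Total weight = 1/12 + 1/4 = 1/3
P(V=0 | obs) = 1/12 / 1/3 = 1/4
P(V=1 | obs) = 1/4 / 1/3 = 3/4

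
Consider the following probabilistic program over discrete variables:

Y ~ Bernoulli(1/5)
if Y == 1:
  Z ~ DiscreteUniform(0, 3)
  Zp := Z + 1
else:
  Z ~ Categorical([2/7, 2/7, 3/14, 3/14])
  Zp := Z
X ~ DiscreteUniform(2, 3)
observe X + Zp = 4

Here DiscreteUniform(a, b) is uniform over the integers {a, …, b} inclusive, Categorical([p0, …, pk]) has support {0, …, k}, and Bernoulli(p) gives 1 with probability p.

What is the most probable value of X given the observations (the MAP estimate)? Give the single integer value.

Enumerate traces; 4 have nonzero weight after conditioning:
  (Y=0, Z=1, X=3) weight 4/35
  (Y=0, Z=2, X=2) weight 3/35
  (Y=1, Z=0, X=3) weight 1/40
  (Y=1, Z=1, X=2) weight 1/40
Group by X:
  weight(X=2) = 31/280
  weight(X=3) = 39/280
Total weight = 31/280 + 39/280 = 1/4
P(X=2 | obs) = 31/280 / 1/4 = 31/70
P(X=3 | obs) = 39/280 / 1/4 = 39/70
argmax = 3

argmax_v P(X = v | obs) = 3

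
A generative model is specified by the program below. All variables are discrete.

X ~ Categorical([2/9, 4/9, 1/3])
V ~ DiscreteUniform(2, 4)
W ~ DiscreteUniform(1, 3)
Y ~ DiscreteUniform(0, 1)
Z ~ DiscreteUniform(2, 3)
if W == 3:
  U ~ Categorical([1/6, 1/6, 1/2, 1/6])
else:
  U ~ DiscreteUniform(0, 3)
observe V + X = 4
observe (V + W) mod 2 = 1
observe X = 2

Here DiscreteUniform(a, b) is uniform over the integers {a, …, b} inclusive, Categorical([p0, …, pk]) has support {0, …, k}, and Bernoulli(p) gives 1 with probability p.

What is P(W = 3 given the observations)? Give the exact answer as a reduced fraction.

P(W = 3 | obs) = 1/2

Enumerate traces; 32 have nonzero weight after conditioning:
  (X=2, V=2, W=1, Y=0, Z=2, U=0) weight 1/432
  (X=2, V=2, W=1, Y=0, Z=2, U=1) weight 1/432
  (X=2, V=2, W=1, Y=0, Z=2, U=2) weight 1/432
  (X=2, V=2, W=1, Y=0, Z=2, U=3) weight 1/432
  (X=2, V=2, W=1, Y=0, Z=3, U=0) weight 1/432
  (X=2, V=2, W=1, Y=0, Z=3, U=1) weight 1/432
  (X=2, V=2, W=1, Y=0, Z=3, U=2) weight 1/432
  (X=2, V=2, W=1, Y=0, Z=3, U=3) weight 1/432
  (X=2, V=2, W=3, Y=0, Z=2, U=0) weight 1/648
  … 23 more
Group by W:
  weight(W=1) = 1/27
  weight(W=3) = 1/27
Total weight = 1/27 + 1/27 = 2/27
P(W=1 | obs) = 1/27 / 2/27 = 1/2
P(W=3 | obs) = 1/27 / 2/27 = 1/2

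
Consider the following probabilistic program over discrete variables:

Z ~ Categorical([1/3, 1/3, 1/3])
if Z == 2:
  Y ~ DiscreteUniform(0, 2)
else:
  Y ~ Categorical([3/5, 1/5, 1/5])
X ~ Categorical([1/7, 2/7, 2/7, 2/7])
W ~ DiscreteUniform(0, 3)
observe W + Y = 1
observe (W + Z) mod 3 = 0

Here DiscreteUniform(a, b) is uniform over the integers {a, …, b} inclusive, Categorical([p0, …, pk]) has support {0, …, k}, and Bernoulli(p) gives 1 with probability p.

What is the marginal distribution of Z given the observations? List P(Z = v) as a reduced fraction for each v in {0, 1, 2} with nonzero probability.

Enumerate traces; 8 have nonzero weight after conditioning:
  (Z=0, Y=1, X=0, W=0) weight 1/420
  (Z=0, Y=1, X=1, W=0) weight 1/210
  (Z=0, Y=1, X=2, W=0) weight 1/210
  (Z=0, Y=1, X=3, W=0) weight 1/210
  (Z=2, Y=0, X=0, W=1) weight 1/252
  (Z=2, Y=0, X=1, W=1) weight 1/126
  (Z=2, Y=0, X=2, W=1) weight 1/126
  (Z=2, Y=0, X=3, W=1) weight 1/126
Group by Z:
  weight(Z=0) = 1/60
  weight(Z=2) = 1/36
Total weight = 1/60 + 1/36 = 2/45
P(Z=0 | obs) = 1/60 / 2/45 = 3/8
P(Z=2 | obs) = 1/36 / 2/45 = 5/8

P(Z=0) = 3/8, P(Z=2) = 5/8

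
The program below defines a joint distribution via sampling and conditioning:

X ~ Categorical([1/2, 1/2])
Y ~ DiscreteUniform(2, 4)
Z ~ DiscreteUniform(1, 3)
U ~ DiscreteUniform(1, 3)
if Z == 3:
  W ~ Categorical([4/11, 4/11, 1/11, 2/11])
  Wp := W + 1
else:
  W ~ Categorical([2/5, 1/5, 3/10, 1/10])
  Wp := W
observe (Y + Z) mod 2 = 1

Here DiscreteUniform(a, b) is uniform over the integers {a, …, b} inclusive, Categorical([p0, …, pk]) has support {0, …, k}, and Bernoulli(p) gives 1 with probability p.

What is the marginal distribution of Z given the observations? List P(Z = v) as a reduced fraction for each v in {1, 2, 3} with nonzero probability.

P(Z=1) = 2/5, P(Z=2) = 1/5, P(Z=3) = 2/5

Enumerate traces; 120 have nonzero weight after conditioning:
  (X=0, Y=2, Z=1, U=1, W=0) weight 1/135
  (X=0, Y=2, Z=1, U=1, W=1) weight 1/270
  (X=0, Y=2, Z=1, U=1, W=2) weight 1/180
  (X=0, Y=2, Z=1, U=1, W=3) weight 1/540
  (X=0, Y=2, Z=1, U=2, W=0) weight 1/135
  (X=0, Y=2, Z=1, U=2, W=1) weight 1/270
  (X=0, Y=2, Z=1, U=2, W=2) weight 1/180
  (X=0, Y=2, Z=1, U=2, W=3) weight 1/540
  (X=0, Y=2, Z=3, U=1, W=0) weight 2/297
  (X=0, Y=3, Z=2, U=1, W=0) weight 1/135
  … 110 more
Group by Z:
  weight(Z=1) = 2/9
  weight(Z=2) = 1/9
  weight(Z=3) = 2/9
Total weight = 2/9 + 1/9 + 2/9 = 5/9
P(Z=1 | obs) = 2/9 / 5/9 = 2/5
P(Z=2 | obs) = 1/9 / 5/9 = 1/5
P(Z=3 | obs) = 2/9 / 5/9 = 2/5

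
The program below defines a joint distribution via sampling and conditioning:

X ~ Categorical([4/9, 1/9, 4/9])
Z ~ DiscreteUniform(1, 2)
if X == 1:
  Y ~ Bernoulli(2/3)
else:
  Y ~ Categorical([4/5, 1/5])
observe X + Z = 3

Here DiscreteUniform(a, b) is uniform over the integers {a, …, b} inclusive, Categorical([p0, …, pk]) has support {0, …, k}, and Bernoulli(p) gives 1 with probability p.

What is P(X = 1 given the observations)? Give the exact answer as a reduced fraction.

P(X = 1 | obs) = 1/5

Enumerate traces; 4 have nonzero weight after conditioning:
  (X=1, Z=2, Y=0) weight 1/54
  (X=1, Z=2, Y=1) weight 1/27
  (X=2, Z=1, Y=0) weight 8/45
  (X=2, Z=1, Y=1) weight 2/45
Group by X:
  weight(X=1) = 1/18
  weight(X=2) = 2/9
Total weight = 1/18 + 2/9 = 5/18
P(X=1 | obs) = 1/18 / 5/18 = 1/5
P(X=2 | obs) = 2/9 / 5/18 = 4/5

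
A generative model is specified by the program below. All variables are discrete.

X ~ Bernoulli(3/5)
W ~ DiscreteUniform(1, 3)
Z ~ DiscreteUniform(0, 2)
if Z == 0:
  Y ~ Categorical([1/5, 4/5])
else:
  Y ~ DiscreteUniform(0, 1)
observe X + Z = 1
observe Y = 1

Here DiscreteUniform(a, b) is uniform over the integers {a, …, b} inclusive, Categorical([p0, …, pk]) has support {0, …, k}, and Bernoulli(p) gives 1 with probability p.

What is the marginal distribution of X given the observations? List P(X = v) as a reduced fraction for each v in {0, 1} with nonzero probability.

P(X=0) = 5/17, P(X=1) = 12/17

Enumerate traces; 6 have nonzero weight after conditioning:
  (X=0, W=1, Z=1, Y=1) weight 1/45
  (X=0, W=2, Z=1, Y=1) weight 1/45
  (X=0, W=3, Z=1, Y=1) weight 1/45
  (X=1, W=1, Z=0, Y=1) weight 4/75
  (X=1, W=2, Z=0, Y=1) weight 4/75
  (X=1, W=3, Z=0, Y=1) weight 4/75
Group by X:
  weight(X=0) = 1/15
  weight(X=1) = 4/25
Total weight = 1/15 + 4/25 = 17/75
P(X=0 | obs) = 1/15 / 17/75 = 5/17
P(X=1 | obs) = 4/25 / 17/75 = 12/17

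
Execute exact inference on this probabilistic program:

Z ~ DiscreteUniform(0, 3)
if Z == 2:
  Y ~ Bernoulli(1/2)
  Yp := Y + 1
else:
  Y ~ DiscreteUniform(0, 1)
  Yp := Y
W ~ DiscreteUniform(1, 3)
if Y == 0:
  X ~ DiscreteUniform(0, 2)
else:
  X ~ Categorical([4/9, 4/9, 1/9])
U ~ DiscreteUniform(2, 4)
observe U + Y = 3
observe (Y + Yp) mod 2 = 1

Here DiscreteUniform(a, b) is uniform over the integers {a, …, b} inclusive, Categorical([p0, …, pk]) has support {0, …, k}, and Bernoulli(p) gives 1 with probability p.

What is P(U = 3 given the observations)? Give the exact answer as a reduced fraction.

P(U = 3 | obs) = 1/2

Enumerate traces; 18 have nonzero weight after conditioning:
  (Z=2, Y=0, W=1, X=0, U=3) weight 1/216
  (Z=2, Y=0, W=1, X=1, U=3) weight 1/216
  (Z=2, Y=0, W=1, X=2, U=3) weight 1/216
  (Z=2, Y=0, W=2, X=0, U=3) weight 1/216
  (Z=2, Y=0, W=2, X=1, U=3) weight 1/216
  (Z=2, Y=0, W=2, X=2, U=3) weight 1/216
  (Z=2, Y=0, W=3, X=0, U=3) weight 1/216
  (Z=2, Y=0, W=3, X=1, U=3) weight 1/216
  (Z=2, Y=1, W=1, X=0, U=2) weight 1/162
  … 9 more
Group by U:
  weight(U=2) = 1/24
  weight(U=3) = 1/24
Total weight = 1/24 + 1/24 = 1/12
P(U=2 | obs) = 1/24 / 1/12 = 1/2
P(U=3 | obs) = 1/24 / 1/12 = 1/2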